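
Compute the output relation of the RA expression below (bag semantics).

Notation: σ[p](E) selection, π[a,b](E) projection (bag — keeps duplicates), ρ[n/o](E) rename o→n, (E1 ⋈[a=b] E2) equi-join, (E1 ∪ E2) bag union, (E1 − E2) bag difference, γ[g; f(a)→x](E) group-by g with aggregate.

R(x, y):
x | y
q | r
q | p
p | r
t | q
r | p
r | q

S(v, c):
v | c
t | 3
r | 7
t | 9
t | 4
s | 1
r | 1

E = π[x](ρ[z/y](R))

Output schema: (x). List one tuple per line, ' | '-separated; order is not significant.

Subexpression sizes:
  R → 6
  ρ[z/y](R) → 6
  π[x](ρ[z/y](R)) → 6

== RESULT ==
x
p
q
q
r
r
t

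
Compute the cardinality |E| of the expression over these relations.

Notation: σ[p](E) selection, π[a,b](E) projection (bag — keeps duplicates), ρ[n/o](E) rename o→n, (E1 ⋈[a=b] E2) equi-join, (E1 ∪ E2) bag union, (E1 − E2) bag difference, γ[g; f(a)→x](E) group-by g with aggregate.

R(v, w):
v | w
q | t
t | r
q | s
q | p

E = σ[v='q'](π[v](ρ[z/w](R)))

Stepwise |·|:
  R → 4
  ρ[z/w](R) → 4
  π[v](ρ[z/w](R)) → 4
  σ[v='q'](π[v](ρ[z/w](R))) → 3

|E| = 3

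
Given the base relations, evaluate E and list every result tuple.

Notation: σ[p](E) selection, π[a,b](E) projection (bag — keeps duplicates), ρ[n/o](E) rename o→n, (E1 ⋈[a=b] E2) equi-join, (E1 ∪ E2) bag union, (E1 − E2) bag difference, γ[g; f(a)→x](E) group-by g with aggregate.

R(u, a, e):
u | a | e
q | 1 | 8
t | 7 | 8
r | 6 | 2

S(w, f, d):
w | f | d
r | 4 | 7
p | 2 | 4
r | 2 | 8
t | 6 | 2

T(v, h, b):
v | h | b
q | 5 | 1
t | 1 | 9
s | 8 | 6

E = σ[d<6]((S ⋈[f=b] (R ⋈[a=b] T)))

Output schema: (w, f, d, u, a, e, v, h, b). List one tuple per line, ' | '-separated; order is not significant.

Stepwise |·|:
  S → 4
  R → 3
  T → 3
  (R ⋈[a=b] T) → 2
  (S ⋈[f=b] (R ⋈[a=b] T)) → 1
  σ[d<6]((S ⋈[f=b] (R ⋈[a=b] T))) → 1

== RESULT ==
w | f | d | u | a | e | v | h | b
t | 6 | 2 | r | 6 | 2 | s | 8 | 6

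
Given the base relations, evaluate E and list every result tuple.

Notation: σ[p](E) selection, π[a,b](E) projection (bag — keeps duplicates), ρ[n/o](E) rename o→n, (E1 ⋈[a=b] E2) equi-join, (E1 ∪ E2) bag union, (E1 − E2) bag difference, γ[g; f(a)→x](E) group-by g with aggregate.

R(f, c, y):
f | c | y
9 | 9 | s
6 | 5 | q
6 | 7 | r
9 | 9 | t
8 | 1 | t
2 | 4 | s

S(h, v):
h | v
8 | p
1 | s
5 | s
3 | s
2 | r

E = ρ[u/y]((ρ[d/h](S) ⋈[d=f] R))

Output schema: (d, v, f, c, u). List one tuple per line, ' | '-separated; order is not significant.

Stepwise |·|:
  S → 5
  ρ[d/h](S) → 5
  R → 6
  (ρ[d/h](S) ⋈[d=f] R) → 2
  ρ[u/y]((ρ[d/h](S) ⋈[d=f] R)) → 2

== RESULT ==
d | v | f | c | u
2 | r | 2 | 4 | s
8 | p | 8 | 1 | t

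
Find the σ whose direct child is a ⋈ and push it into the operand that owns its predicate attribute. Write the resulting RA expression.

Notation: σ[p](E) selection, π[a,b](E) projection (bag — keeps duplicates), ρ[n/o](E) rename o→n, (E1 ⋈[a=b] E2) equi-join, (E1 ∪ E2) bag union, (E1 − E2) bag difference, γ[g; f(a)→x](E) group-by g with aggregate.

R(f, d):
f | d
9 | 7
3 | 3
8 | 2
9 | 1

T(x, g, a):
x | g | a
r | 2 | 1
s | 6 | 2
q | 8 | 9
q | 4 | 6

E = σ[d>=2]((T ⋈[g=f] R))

σ filters on d, owned by the right side.
E' = (T ⋈[g=f] σ[d>=2](R))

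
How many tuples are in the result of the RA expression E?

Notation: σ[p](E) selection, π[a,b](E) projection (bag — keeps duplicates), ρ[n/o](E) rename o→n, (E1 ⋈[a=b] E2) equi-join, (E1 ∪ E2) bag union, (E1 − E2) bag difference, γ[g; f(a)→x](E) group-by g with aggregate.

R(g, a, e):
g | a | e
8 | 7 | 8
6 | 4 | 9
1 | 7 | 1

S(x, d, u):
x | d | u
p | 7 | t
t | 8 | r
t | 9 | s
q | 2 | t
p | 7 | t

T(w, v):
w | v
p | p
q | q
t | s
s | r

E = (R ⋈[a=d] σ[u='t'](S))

Row counts bottom-up:
  R → 3
  S → 5
  σ[u='t'](S) → 3
  (R ⋈[a=d] σ[u='t'](S)) → 4

|E| = 4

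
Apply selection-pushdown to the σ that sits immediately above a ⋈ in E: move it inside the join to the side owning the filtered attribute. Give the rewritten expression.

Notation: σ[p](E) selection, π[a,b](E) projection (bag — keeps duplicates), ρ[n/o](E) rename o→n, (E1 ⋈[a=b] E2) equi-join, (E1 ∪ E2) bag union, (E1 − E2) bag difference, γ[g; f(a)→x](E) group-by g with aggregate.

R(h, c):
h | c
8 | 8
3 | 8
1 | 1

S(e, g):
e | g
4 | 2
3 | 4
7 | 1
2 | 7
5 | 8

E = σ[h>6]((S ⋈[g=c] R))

σ filters on h, owned by the right side.
E' = (S ⋈[g=c] σ[h>6](R))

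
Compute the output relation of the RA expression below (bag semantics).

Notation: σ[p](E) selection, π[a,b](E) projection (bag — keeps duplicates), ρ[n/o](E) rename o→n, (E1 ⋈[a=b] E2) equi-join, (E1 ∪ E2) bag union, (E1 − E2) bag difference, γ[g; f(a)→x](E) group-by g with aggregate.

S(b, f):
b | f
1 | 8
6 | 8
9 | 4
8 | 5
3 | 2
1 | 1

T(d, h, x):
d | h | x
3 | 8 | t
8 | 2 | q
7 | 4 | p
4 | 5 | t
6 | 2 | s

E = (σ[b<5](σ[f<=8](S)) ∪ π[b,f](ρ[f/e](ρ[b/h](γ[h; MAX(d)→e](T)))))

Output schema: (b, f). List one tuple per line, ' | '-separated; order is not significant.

Stepwise |·|:
  S → 6
  σ[f<=8](S) → 6
  σ[b<5](σ[f<=8](S)) → 3
  T → 5
  γ[h; MAX(d)→e](T) → 4
  ρ[b/h](γ[h; MAX(d)→e](T)) → 4
  ρ[f/e](ρ[b/h](γ[h; MAX(d)→e](T))) → 4
  π[b,f](ρ[f/e](ρ[b/h](γ[h; MAX(d)→e](T)))) → 4
  (σ[b<5](σ[f<=8](S)) ∪ π[b,f](ρ[f/e](ρ[b/h](γ[h; MAX(d)→e](T))))) → 7

== RESULT ==
b | f
1 | 1
1 | 8
2 | 8
3 | 2
4 | 7
5 | 4
8 | 3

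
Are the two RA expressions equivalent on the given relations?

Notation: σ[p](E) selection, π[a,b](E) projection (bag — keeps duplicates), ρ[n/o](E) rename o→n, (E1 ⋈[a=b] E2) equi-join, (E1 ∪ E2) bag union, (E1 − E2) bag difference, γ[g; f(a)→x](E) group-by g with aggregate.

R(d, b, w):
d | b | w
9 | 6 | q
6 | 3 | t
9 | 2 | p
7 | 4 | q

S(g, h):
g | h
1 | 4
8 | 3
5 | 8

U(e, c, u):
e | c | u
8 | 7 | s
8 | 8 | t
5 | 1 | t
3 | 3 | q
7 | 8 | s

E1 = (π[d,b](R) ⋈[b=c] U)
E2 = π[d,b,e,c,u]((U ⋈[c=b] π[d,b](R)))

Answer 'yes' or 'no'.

E1 subexpression sizes:
  R → 4
  π[d,b](R) → 4
  U → 5
  (π[d,b](R) ⋈[b=c] U) → 1
E2 subexpression sizes:
  U → 5
  R → 4
  π[d,b](R) → 4
  (U ⋈[c=b] π[d,b](R)) → 1
  π[d,b,e,c,u]((U ⋈[c=b] π[d,b](R))) → 1

E1 and E2 produce the same multiset:
d | b | e | c | u
6 | 3 | 3 | 3 | q

yes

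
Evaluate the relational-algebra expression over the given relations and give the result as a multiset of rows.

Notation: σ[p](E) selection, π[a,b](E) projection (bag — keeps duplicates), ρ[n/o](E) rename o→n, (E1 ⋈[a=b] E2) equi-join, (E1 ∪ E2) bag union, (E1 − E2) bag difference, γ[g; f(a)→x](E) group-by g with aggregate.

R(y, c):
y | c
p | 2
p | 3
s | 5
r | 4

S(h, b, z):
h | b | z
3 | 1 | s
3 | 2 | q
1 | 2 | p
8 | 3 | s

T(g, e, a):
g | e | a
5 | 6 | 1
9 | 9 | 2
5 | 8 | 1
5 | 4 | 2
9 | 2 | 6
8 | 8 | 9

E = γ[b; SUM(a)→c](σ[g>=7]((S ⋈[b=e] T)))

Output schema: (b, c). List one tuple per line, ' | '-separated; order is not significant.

Subexpression sizes:
  S → 4
  T → 6
  (S ⋈[b=e] T) → 2
  σ[g>=7]((S ⋈[b=e] T)) → 2
  γ[b; SUM(a)→c](σ[g>=7]((S ⋈[b=e] T))) → 1

== RESULT ==
b | c
2 | 12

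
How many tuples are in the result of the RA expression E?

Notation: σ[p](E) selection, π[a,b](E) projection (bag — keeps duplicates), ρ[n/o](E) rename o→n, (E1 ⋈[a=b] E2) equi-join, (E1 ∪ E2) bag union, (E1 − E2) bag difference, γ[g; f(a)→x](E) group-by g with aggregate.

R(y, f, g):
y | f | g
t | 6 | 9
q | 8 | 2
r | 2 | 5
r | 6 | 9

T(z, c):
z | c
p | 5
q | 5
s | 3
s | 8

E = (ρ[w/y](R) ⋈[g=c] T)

Subexpression sizes:
  R → 4
  ρ[w/y](R) → 4
  T → 4
  (ρ[w/y](R) ⋈[g=c] T) → 2

|E| = 2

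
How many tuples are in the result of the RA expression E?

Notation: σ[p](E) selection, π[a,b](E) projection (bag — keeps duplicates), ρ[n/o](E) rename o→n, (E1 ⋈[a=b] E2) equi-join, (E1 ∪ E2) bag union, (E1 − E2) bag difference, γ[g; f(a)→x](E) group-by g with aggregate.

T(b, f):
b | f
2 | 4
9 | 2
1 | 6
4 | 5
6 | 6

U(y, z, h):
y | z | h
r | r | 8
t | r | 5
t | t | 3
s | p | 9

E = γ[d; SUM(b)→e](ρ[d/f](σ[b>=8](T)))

Stepwise |·|:
  T → 5
  σ[b>=8](T) → 1
  ρ[d/f](σ[b>=8](T)) → 1
  γ[d; SUM(b)→e](ρ[d/f](σ[b>=8](T))) → 1

|E| = 1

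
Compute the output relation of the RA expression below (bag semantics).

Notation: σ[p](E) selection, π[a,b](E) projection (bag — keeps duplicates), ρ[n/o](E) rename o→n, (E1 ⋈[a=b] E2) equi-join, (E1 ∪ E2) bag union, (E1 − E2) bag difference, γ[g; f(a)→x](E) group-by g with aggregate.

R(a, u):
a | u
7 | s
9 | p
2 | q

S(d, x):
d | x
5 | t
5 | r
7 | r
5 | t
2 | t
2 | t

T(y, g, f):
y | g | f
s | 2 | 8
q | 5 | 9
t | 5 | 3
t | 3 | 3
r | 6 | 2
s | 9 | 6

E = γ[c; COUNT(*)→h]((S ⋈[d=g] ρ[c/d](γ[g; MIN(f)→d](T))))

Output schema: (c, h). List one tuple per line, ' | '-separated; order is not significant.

Per-node cardinality:
  S → 6
  T → 6
  γ[g; MIN(f)→d](T) → 5
  ρ[c/d](γ[g; MIN(f)→d](T)) → 5
  (S ⋈[d=g] ρ[c/d](γ[g; MIN(f)→d](T))) → 5
  γ[c; COUNT(*)→h]((S ⋈[d=g] ρ[c/d](γ[g; MIN(f)→d](T)))) → 2

== RESULT ==
c | h
3 | 3
8 | 2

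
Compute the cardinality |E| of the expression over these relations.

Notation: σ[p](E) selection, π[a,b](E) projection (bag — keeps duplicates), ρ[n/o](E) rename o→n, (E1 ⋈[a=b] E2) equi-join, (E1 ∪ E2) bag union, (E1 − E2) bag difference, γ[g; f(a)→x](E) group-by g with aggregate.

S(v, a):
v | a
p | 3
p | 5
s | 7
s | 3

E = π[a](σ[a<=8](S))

Row counts bottom-up:
  S → 4
  σ[a<=8](S) → 4
  π[a](σ[a<=8](S)) → 4

|E| = 4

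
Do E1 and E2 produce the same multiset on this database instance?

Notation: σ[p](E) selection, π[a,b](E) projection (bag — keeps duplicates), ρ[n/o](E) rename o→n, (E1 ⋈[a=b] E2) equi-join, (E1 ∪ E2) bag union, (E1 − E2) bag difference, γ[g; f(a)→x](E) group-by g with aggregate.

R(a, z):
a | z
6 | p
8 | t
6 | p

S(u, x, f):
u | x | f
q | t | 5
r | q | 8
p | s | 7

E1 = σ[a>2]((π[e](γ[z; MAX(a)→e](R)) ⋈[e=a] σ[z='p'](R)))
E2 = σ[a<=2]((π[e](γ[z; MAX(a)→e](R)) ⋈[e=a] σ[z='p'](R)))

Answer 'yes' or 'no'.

E1 stepwise |·|:
  R → 3
  γ[z; MAX(a)→e](R) → 2
  π[e](γ[z; MAX(a)→e](R)) → 2
  R → 3
  σ[z='p'](R) → 2
  (π[e](γ[z; MAX(a)→e](R)) ⋈[e=a] σ[z='p'](R)) → 2
  σ[a>2]((π[e](γ[z; MAX(a)→e](R)) ⋈[e=a] σ[z='p'](R))) → 2
E2 stepwise |·|:
  R → 3
  γ[z; MAX(a)→e](R) → 2
  π[e](γ[z; MAX(a)→e](R)) → 2
  R → 3
  σ[z='p'](R) → 2
  (π[e](γ[z; MAX(a)→e](R)) ⋈[e=a] σ[z='p'](R)) → 2
  σ[a<=2]((π[e](γ[z; MAX(a)→e](R)) ⋈[e=a] σ[z='p'](R))) → 0

E1 result:
e | a | z
6 | 6 | p
6 | 6 | p
E2 result:
e | a | z
(0 rows)
Witness: (6, 6, 'p') appears 2× in E1 but 0× in E2.

no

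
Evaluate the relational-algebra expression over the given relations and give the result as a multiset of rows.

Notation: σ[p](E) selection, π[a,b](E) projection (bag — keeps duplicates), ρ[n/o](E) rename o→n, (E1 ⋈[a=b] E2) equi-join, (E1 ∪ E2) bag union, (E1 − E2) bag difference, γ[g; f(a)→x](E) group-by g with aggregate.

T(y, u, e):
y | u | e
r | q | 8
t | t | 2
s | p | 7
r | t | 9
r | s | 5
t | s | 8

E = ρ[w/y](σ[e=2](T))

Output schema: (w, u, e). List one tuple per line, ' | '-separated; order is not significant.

Row counts bottom-up:
  T → 6
  σ[e=2](T) → 1
  ρ[w/y](σ[e=2](T)) → 1

== RESULT ==
w | u | e
t | t | 2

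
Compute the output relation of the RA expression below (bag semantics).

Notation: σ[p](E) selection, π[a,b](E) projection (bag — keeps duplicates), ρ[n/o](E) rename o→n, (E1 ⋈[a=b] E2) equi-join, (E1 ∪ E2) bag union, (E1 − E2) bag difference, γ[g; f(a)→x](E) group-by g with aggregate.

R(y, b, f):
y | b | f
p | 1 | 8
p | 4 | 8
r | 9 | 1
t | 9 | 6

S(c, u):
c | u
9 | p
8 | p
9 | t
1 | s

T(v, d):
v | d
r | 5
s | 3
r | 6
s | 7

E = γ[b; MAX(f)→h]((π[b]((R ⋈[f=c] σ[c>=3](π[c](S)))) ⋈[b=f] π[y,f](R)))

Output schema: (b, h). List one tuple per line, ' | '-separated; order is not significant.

Stepwise |·|:
  R → 4
  S → 4
  π[c](S) → 4
  σ[c>=3](π[c](S)) → 3
  (R ⋈[f=c] σ[c>=3](π[c](S))) → 2
  π[b]((R ⋈[f=c] σ[c>=3](π[c](S)))) → 2
  R → 4
  π[y,f](R) → 4
  (π[b]((R ⋈[f=c] σ[c>=3](π[c](S)))) ⋈[b=f] π[y,f](R)) → 1
  γ[b; MAX(f)→h]((π[b]((R ⋈[f=c] σ[c>=3](π[c](S)))) ⋈[b=f] π[y,f](R))) → 1

== RESULT ==
b | h
1 | 1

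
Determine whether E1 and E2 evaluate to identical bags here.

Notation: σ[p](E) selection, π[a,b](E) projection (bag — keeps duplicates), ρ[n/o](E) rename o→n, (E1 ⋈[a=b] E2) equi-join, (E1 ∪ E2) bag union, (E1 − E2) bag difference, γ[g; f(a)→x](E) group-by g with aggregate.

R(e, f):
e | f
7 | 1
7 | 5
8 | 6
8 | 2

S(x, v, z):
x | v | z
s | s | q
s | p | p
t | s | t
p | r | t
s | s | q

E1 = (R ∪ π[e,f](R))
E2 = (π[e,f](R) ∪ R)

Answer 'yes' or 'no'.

E1 subexpression sizes:
  R → 4
  R → 4
  π[e,f](R) → 4
  (R ∪ π[e,f](R)) → 8
E2 subexpression sizes:
  R → 4
  π[e,f](R) → 4
  R → 4
  (π[e,f](R) ∪ R) → 8

E1 and E2 produce the same multiset:
e | f
7 | 1
7 | 1
7 | 5
7 | 5
8 | 2
8 | 2
8 | 6
8 | 6

yes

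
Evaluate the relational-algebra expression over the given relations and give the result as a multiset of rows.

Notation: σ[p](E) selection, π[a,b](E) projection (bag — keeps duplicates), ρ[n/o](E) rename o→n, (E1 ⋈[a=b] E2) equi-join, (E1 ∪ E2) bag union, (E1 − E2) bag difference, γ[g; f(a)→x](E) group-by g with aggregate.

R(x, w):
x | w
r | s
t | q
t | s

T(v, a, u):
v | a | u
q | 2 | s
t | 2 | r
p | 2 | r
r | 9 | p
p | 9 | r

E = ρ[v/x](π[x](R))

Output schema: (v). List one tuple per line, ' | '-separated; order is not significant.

Stepwise |·|:
  R → 3
  π[x](R) → 3
  ρ[v/x](π[x](R)) → 3

== RESULT ==
v
r
t
t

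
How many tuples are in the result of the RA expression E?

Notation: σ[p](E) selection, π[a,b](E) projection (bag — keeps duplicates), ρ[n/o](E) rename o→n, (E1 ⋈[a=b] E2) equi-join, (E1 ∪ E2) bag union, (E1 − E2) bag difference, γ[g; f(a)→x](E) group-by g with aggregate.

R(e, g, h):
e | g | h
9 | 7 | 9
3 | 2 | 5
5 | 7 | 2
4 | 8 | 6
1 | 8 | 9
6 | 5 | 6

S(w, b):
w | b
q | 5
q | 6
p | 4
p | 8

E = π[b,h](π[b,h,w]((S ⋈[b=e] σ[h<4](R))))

Stepwise |·|:
  S → 4
  R → 6
  σ[h<4](R) → 1
  (S ⋈[b=e] σ[h<4](R)) → 1
  π[b,h,w]((S ⋈[b=e] σ[h<4](R))) → 1
  π[b,h](π[b,h,w]((S ⋈[b=e] σ[h<4](R)))) → 1

|E| = 1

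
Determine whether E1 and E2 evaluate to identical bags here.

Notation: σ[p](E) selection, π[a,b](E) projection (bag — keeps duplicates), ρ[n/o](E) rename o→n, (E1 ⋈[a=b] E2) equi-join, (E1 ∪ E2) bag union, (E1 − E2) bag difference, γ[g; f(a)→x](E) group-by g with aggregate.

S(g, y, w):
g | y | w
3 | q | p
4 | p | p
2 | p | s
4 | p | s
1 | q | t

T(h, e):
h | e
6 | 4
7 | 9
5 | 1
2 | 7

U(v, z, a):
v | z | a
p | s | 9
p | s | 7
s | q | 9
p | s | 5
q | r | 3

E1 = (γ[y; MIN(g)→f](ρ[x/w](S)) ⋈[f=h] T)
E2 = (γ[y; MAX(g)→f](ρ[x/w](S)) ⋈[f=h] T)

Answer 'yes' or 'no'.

E1 stepwise |·|:
  S → 5
  ρ[x/w](S) → 5
  γ[y; MIN(g)→f](ρ[x/w](S)) → 2
  T → 4
  (γ[y; MIN(g)→f](ρ[x/w](S)) ⋈[f=h] T) → 1
E2 stepwise |·|:
  S → 5
  ρ[x/w](S) → 5
  γ[y; MAX(g)→f](ρ[x/w](S)) → 2
  T → 4
  (γ[y; MAX(g)→f](ρ[x/w](S)) ⋈[f=h] T) → 0

E1 result:
y | f | h | e
p | 2 | 2 | 7
E2 result:
y | f | h | e
(0 rows)
Witness: ('p', 2, 2, 7) appears 1× in E1 but 0× in E2.

no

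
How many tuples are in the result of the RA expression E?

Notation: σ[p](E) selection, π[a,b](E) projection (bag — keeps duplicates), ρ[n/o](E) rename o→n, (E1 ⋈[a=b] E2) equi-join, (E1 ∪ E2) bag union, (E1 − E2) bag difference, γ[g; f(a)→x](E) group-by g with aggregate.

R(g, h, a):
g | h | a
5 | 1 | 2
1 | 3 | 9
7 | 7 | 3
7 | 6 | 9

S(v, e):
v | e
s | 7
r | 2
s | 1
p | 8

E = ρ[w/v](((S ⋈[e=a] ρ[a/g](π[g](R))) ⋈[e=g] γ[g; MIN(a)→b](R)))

Per-node cardinality:
  S → 4
  R → 4
  π[g](R) → 4
  ρ[a/g](π[g](R)) → 4
  (S ⋈[e=a] ρ[a/g](π[g](R))) → 3
  R → 4
  γ[g; MIN(a)→b](R) → 3
  ((S ⋈[e=a] ρ[a/g](π[g](R))) ⋈[e=g] γ[g; MIN(a)→b](R)) → 3
  ρ[w/v](((S ⋈[e=a] ρ[a/g](π[g](R))) ⋈[e=g] γ[g; MIN(a)→b](R))) → 3

|E| = 3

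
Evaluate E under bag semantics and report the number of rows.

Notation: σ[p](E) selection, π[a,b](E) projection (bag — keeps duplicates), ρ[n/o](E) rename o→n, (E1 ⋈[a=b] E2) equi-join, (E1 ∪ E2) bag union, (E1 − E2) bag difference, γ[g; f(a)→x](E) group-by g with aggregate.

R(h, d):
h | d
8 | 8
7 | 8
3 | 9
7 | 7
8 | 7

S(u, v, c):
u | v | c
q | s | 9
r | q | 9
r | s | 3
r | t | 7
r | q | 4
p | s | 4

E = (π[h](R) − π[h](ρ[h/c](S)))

Per-node cardinality:
  R → 5
  π[h](R) → 5
  S → 6
  ρ[h/c](S) → 6
  π[h](ρ[h/c](S)) → 6
  (π[h](R) − π[h](ρ[h/c](S))) → 3

|E| = 3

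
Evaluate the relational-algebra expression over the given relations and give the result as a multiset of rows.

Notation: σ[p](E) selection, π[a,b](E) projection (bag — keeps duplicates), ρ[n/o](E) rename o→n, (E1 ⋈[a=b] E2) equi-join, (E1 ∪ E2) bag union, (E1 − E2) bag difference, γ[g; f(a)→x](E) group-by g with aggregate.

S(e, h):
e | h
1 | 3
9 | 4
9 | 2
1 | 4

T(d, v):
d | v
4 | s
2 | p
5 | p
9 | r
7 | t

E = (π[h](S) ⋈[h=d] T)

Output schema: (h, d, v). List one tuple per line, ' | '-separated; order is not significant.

Per-node cardinality:
  S → 4
  π[h](S) → 4
  T → 5
  (π[h](S) ⋈[h=d] T) → 3

== RESULT ==
h | d | v
2 | 2 | p
4 | 4 | s
4 | 4 | s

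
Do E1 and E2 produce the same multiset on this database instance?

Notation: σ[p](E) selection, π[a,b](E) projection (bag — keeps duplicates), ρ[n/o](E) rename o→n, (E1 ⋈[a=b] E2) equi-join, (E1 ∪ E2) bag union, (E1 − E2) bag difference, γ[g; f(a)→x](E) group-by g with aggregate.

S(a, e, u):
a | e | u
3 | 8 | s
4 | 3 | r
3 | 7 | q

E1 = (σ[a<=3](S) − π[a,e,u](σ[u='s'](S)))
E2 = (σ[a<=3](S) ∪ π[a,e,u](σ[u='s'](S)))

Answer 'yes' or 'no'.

E1 per-node cardinality:
  S → 3
  σ[a<=3](S) → 2
  S → 3
  σ[u='s'](S) → 1
  π[a,e,u](σ[u='s'](S)) → 1
  (σ[a<=3](S) − π[a,e,u](σ[u='s'](S))) → 1
E2 per-node cardinality:
  S → 3
  σ[a<=3](S) → 2
  S → 3
  σ[u='s'](S) → 1
  π[a,e,u](σ[u='s'](S)) → 1
  (σ[a<=3](S) ∪ π[a,e,u](σ[u='s'](S))) → 3

E1 result:
a | e | u
3 | 7 | q
E2 result:
a | e | u
3 | 7 | q
3 | 8 | s
3 | 8 | s
Witness: (3, 8, 's') appears 0× in E1 but 2× in E2.

no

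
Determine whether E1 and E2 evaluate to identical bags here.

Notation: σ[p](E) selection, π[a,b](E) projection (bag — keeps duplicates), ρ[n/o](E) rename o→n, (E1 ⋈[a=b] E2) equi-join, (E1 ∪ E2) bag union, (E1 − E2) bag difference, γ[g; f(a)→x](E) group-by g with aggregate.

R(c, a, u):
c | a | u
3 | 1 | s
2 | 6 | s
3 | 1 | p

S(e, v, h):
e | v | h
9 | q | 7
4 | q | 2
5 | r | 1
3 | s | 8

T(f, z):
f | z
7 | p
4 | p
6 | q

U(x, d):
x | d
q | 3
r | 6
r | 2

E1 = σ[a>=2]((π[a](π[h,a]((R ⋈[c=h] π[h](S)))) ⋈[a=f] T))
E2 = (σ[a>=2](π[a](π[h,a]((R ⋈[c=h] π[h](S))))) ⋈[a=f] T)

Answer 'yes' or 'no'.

E1 subexpression sizes:
  R → 3
  S → 4
  π[h](S) → 4
  (R ⋈[c=h] π[h](S)) → 1
  π[h,a]((R ⋈[c=h] π[h](S))) → 1
  π[a](π[h,a]((R ⋈[c=h] π[h](S)))) → 1
  T → 3
  (π[a](π[h,a]((R ⋈[c=h] π[h](S)))) ⋈[a=f] T) → 1
  σ[a>=2]((π[a](π[h,a]((R ⋈[c=h] π[h](S)))) ⋈[a=f] T)) → 1
E2 subexpression sizes:
  R → 3
  S → 4
  π[h](S) → 4
  (R ⋈[c=h] π[h](S)) → 1
  π[h,a]((R ⋈[c=h] π[h](S))) → 1
  π[a](π[h,a]((R ⋈[c=h] π[h](S)))) → 1
  σ[a>=2](π[a](π[h,a]((R ⋈[c=h] π[h](S))))) → 1
  T → 3
  (σ[a>=2](π[a](π[h,a]((R ⋈[c=h] π[h](S))))) ⋈[a=f] T) → 1

E1 and E2 produce the same multiset:
a | f | z
6 | 6 | q

yes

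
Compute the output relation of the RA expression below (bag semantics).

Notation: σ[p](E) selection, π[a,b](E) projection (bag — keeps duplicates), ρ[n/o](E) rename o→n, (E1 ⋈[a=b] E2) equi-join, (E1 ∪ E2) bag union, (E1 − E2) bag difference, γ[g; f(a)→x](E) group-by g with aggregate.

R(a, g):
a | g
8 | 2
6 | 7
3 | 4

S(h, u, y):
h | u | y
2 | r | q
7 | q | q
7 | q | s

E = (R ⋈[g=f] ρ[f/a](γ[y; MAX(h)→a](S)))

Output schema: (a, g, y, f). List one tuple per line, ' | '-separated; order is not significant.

Row counts bottom-up:
  R → 3
  S → 3
  γ[y; MAX(h)→a](S) → 2
  ρ[f/a](γ[y; MAX(h)→a](S)) → 2
  (R ⋈[g=f] ρ[f/a](γ[y; MAX(h)→a](S))) → 2

== RESULT ==
a | g | y | f
6 | 7 | q | 7
6 | 7 | s | 7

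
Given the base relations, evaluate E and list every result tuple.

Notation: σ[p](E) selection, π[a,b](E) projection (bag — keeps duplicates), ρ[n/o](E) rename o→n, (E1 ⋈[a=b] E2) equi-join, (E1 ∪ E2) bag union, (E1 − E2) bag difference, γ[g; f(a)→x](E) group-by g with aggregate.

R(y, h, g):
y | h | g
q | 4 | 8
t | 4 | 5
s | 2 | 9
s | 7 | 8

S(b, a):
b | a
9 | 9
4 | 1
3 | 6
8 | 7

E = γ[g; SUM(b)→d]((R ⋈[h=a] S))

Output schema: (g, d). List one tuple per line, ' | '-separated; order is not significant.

Stepwise |·|:
  R → 4
  S → 4
  (R ⋈[h=a] S) → 1
  γ[g; SUM(b)→d]((R ⋈[h=a] S)) → 1

== RESULT ==
g | d
8 | 8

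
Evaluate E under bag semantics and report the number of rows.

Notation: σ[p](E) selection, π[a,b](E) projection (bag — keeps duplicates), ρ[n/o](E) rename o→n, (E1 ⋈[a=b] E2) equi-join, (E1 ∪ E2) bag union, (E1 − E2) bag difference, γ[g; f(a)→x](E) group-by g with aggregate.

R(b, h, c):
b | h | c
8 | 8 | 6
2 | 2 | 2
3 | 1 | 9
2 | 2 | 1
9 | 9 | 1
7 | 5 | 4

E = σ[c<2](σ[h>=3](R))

Stepwise |·|:
  R → 6
  σ[h>=3](R) → 3
  σ[c<2](σ[h>=3](R)) → 1

|E| = 1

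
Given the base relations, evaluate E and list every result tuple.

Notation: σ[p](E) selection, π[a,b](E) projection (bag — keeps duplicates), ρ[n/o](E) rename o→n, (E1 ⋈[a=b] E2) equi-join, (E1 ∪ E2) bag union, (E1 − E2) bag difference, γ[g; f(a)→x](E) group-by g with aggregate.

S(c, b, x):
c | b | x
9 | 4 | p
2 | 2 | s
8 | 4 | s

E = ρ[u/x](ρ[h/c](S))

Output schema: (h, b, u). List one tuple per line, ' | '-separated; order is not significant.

Row counts bottom-up:
  S → 3
  ρ[h/c](S) → 3
  ρ[u/x](ρ[h/c](S)) → 3

== RESULT ==
h | b | u
2 | 2 | s
8 | 4 | s
9 | 4 | p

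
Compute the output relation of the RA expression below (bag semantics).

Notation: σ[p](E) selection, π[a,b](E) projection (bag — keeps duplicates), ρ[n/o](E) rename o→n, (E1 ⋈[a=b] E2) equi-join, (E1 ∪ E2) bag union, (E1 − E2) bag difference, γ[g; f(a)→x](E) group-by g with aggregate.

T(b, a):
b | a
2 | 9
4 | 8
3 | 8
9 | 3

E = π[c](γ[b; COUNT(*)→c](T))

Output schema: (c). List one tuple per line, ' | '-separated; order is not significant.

Stepwise |·|:
  T → 4
  γ[b; COUNT(*)→c](T) → 4
  π[c](γ[b; COUNT(*)→c](T)) → 4

== RESULT ==
c
1
1
1
1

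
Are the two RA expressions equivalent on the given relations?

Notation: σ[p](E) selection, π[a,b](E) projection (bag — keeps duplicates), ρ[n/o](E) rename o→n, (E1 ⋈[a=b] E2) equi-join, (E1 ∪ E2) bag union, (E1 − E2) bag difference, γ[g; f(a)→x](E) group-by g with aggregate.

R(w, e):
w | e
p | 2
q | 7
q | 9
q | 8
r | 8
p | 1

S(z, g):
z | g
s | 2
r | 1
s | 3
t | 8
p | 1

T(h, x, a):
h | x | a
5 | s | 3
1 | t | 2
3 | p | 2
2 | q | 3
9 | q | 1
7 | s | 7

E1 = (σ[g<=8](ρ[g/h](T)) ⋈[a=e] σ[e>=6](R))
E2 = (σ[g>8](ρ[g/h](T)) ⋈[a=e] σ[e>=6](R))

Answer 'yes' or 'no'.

E1 per-node cardinality:
  T → 6
  ρ[g/h](T) → 6
  σ[g<=8](ρ[g/h](T)) → 5
  R → 6
  σ[e>=6](R) → 4
  (σ[g<=8](ρ[g/h](T)) ⋈[a=e] σ[e>=6](R)) → 1
E2 per-node cardinality:
  T → 6
  ρ[g/h](T) → 6
  σ[g>8](ρ[g/h](T)) → 1
  R → 6
  σ[e>=6](R) → 4
  (σ[g>8](ρ[g/h](T)) ⋈[a=e] σ[e>=6](R)) → 0

E1 result:
g | x | a | w | e
7 | s | 7 | q | 7
E2 result:
g | x | a | w | e
(0 rows)
Witness: (7, 's', 7, 'q', 7) appears 1× in E1 but 0× in E2.

no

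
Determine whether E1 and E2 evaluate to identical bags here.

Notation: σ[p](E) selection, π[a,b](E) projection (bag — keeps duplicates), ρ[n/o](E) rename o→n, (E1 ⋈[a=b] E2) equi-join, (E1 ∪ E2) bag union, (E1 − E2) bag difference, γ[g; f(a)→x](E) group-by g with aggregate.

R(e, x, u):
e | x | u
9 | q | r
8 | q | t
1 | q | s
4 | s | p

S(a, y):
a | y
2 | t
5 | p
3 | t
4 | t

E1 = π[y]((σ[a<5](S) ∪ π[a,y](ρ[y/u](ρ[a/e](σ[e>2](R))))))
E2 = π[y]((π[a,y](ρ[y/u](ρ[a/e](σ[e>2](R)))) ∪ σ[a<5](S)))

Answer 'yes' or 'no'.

E1 per-node cardinality:
  S → 4
  σ[a<5](S) → 3
  R → 4
  σ[e>2](R) → 3
  ρ[a/e](σ[e>2](R)) → 3
  ρ[y/u](ρ[a/e](σ[e>2](R))) → 3
  π[a,y](ρ[y/u](ρ[a/e](σ[e>2](R)))) → 3
  (σ[a<5](S) ∪ π[a,y](ρ[y/u](ρ[a/e](σ[e>2](R))))) → 6
  π[y]((σ[a<5](S) ∪ π[a,y](ρ[y/u](ρ[a/e](σ[e>2](R)))))) → 6
E2 per-node cardinality:
  R → 4
  σ[e>2](R) → 3
  ρ[a/e](σ[e>2](R)) → 3
  ρ[y/u](ρ[a/e](σ[e>2](R))) → 3
  π[a,y](ρ[y/u](ρ[a/e](σ[e>2](R)))) → 3
  S → 4
  σ[a<5](S) → 3
  (π[a,y](ρ[y/u](ρ[a/e](σ[e>2](R)))) ∪ σ[a<5](S)) → 6
  π[y]((π[a,y](ρ[y/u](ρ[a/e](σ[e>2](R)))) ∪ σ[a<5](S))) → 6

E1 and E2 produce the same multiset:
y
p
r
t
t
t
t

yes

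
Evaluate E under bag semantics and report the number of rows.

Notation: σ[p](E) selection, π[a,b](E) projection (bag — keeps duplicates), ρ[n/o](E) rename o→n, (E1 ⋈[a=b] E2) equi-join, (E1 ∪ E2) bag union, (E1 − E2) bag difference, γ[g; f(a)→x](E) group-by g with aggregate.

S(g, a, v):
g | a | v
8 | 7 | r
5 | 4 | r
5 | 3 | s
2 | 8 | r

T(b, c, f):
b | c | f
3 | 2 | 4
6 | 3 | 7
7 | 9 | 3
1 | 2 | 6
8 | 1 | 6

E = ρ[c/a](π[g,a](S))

Per-node cardinality:
  S → 4
  π[g,a](S) → 4
  ρ[c/a](π[g,a](S)) → 4

|E| = 4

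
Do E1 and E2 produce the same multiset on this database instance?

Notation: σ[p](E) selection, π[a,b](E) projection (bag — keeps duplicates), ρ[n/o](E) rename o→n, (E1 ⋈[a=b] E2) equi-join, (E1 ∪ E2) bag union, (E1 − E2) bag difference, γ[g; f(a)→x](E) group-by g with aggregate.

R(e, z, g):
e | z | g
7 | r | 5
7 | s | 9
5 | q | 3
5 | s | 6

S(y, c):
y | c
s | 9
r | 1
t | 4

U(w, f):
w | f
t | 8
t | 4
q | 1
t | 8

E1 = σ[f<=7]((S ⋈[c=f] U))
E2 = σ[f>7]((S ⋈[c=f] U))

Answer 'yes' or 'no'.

E1 stepwise |·|:
  S → 3
  U → 4
  (S ⋈[c=f] U) → 2
  σ[f<=7]((S ⋈[c=f] U)) → 2
E2 stepwise |·|:
  S → 3
  U → 4
  (S ⋈[c=f] U) → 2
  σ[f>7]((S ⋈[c=f] U)) → 0

E1 result:
y | c | w | f
r | 1 | q | 1
t | 4 | t | 4
E2 result:
y | c | w | f
(0 rows)
Witness: ('r', 1, 'q', 1) appears 1× in E1 but 0× in E2.

no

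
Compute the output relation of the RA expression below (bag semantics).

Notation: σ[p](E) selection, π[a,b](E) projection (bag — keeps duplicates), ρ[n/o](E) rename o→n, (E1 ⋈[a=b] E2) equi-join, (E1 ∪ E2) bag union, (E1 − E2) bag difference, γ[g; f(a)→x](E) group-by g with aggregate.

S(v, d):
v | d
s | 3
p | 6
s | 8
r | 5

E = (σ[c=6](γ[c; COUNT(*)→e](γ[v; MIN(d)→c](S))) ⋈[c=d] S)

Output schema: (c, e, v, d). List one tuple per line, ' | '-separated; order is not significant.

Row counts bottom-up:
  S → 4
  γ[v; MIN(d)→c](S) → 3
  γ[c; COUNT(*)→e](γ[v; MIN(d)→c](S)) → 3
  σ[c=6](γ[c; COUNT(*)→e](γ[v; MIN(d)→c](S))) → 1
  S → 4
  (σ[c=6](γ[c; COUNT(*)→e](γ[v; MIN(d)→c](S))) ⋈[c=d] S) → 1

== RESULT ==
c | e | v | d
6 | 1 | p | 6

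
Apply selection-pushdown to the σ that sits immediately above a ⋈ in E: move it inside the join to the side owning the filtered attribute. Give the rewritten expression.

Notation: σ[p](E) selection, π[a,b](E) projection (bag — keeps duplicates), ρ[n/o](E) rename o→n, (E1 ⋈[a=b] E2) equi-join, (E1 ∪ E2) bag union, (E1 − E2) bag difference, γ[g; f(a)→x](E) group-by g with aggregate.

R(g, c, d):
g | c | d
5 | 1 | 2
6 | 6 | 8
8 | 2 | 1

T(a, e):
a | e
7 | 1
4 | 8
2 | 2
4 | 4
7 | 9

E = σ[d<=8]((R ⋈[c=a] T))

σ filters on d, owned by the left side.
E' = (σ[d<=8](R) ⋈[c=a] T)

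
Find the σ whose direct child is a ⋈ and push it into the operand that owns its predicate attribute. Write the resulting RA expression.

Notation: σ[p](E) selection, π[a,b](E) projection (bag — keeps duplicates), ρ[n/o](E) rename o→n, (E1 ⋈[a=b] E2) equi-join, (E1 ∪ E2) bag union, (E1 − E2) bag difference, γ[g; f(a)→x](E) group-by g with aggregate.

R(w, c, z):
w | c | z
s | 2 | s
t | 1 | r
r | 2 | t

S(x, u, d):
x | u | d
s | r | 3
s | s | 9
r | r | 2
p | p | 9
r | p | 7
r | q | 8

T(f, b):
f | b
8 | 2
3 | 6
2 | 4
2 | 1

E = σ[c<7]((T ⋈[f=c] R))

σ filters on c, owned by the right side.
E' = (T ⋈[f=c] σ[c<7](R))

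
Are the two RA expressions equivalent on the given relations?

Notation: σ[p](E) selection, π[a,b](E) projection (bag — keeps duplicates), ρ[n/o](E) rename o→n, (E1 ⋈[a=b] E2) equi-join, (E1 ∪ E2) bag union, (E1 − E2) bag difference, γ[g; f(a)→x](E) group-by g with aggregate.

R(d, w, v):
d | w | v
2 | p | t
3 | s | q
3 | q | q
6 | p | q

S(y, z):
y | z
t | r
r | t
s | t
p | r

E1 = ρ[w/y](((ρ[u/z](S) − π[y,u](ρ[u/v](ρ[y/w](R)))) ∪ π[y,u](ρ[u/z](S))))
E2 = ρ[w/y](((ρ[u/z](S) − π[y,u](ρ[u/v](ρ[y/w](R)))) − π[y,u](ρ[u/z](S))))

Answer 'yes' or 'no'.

E1 subexpression sizes:
  S → 4
  ρ[u/z](S) → 4
  R → 4
  ρ[y/w](R) → 4
  ρ[u/v](ρ[y/w](R)) → 4
  π[y,u](ρ[u/v](ρ[y/w](R))) → 4
  (ρ[u/z](S) − π[y,u](ρ[u/v](ρ[y/w](R)))) → 4
  S → 4
  ρ[u/z](S) → 4
  π[y,u](ρ[u/z](S)) → 4
  ((ρ[u/z](S) − π[y,u](ρ[u/v](ρ[y/w](R)))) ∪ π[y,u](ρ[u/z](S))) → 8
  ρ[w/y](((ρ[u/z](S) − π[y,u](ρ[u/v](ρ[y/w](R)))) ∪ π[y,u](ρ[u/z](S)))) → 8
E2 subexpression sizes:
  S → 4
  ρ[u/z](S) → 4
  R → 4
  ρ[y/w](R) → 4
  ρ[u/v](ρ[y/w](R)) → 4
  π[y,u](ρ[u/v](ρ[y/w](R))) → 4
  (ρ[u/z](S) − π[y,u](ρ[u/v](ρ[y/w](R)))) → 4
  S → 4
  ρ[u/z](S) → 4
  π[y,u](ρ[u/z](S)) → 4
  ((ρ[u/z](S) − π[y,u](ρ[u/v](ρ[y/w](R)))) − π[y,u](ρ[u/z](S))) → 0
  ρ[w/y](((ρ[u/z](S) − π[y,u](ρ[u/v](ρ[y/w](R)))) − π[y,u](ρ[u/z](S)))) → 0

E1 result:
w | u
p | r
p | r
r | t
r | t
s | t
s | t
t | r
t | r
E2 result:
w | u
(0 rows)
Witness: ('r', 't') appears 2× in E1 but 0× in E2.

no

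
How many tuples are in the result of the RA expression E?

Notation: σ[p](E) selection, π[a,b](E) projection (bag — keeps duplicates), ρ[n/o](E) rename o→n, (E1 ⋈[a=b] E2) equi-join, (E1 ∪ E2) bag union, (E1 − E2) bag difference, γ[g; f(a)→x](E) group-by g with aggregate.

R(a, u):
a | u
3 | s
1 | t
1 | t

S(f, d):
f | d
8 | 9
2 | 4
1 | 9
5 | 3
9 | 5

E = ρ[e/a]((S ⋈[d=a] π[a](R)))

Stepwise |·|:
  S → 5
  R → 3
  π[a](R) → 3
  (S ⋈[d=a] π[a](R)) → 1
  ρ[e/a]((S ⋈[d=a] π[a](R))) → 1

|E| = 1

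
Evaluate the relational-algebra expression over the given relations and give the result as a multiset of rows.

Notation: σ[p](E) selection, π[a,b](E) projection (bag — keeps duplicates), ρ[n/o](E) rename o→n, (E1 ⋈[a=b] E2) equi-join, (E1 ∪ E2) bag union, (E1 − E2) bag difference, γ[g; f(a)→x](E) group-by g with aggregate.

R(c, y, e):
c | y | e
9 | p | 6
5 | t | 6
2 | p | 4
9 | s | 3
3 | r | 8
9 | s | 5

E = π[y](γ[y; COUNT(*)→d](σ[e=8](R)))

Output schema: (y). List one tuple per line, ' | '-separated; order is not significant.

Row counts bottom-up:
  R → 6
  σ[e=8](R) → 1
  γ[y; COUNT(*)→d](σ[e=8](R)) → 1
  π[y](γ[y; COUNT(*)→d](σ[e=8](R))) → 1

== RESULT ==
y
r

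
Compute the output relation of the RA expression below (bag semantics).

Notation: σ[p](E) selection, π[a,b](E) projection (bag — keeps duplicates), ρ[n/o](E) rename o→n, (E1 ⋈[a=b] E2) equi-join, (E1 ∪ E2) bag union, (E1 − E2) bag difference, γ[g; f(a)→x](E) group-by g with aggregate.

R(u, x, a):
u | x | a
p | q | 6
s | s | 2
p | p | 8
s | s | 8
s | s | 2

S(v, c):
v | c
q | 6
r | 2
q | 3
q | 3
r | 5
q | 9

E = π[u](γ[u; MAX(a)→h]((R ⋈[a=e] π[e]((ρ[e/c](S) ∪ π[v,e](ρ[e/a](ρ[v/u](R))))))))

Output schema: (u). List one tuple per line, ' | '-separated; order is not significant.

Per-node cardinality:
  R → 5
  S → 6
  ρ[e/c](S) → 6
  R → 5
  ρ[v/u](R) → 5
  ρ[e/a](ρ[v/u](R)) → 5
  π[v,e](ρ[e/a](ρ[v/u](R))) → 5
  (ρ[e/c](S) ∪ π[v,e](ρ[e/a](ρ[v/u](R)))) → 11
  π[e]((ρ[e/c](S) ∪ π[v,e](ρ[e/a](ρ[v/u](R))))) → 11
  (R ⋈[a=e] π[e]((ρ[e/c](S) ∪ π[v,e](ρ[e/a](ρ[v/u](R)))))) → 12
  γ[u; MAX(a)→h]((R ⋈[a=e] π[e]((ρ[e/c](S) ∪ π[v,e](ρ[e/a](ρ[v/u](R))))))) → 2
  π[u](γ[u; MAX(a)→h]((R ⋈[a=e] π[e]((ρ[e/c](S) ∪ π[v,e](ρ[e/a](ρ[v/u](R)))))))) → 2

== RESULT ==
u
p
s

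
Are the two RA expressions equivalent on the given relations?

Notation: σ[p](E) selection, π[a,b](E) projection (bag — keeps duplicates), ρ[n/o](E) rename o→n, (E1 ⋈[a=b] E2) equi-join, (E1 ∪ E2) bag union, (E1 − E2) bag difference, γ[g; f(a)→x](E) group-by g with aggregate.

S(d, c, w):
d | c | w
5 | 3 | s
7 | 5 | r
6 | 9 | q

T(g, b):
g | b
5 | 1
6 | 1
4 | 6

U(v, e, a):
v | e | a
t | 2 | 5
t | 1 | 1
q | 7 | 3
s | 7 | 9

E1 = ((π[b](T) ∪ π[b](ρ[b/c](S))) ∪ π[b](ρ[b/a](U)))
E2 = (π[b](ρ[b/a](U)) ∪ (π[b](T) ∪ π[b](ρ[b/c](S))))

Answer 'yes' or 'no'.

E1 stepwise |·|:
  T → 3
  π[b](T) → 3
  S → 3
  ρ[b/c](S) → 3
  π[b](ρ[b/c](S)) → 3
  (π[b](T) ∪ π[b](ρ[b/c](S))) → 6
  U → 4
  ρ[b/a](U) → 4
  π[b](ρ[b/a](U)) → 4
  ((π[b](T) ∪ π[b](ρ[b/c](S))) ∪ π[b](ρ[b/a](U))) → 10
E2 stepwise |·|:
  U → 4
  ρ[b/a](U) → 4
  π[b](ρ[b/a](U)) → 4
  T → 3
  π[b](T) → 3
  S → 3
  ρ[b/c](S) → 3
  π[b](ρ[b/c](S)) → 3
  (π[b](T) ∪ π[b](ρ[b/c](S))) → 6
  (π[b](ρ[b/a](U)) ∪ (π[b](T) ∪ π[b](ρ[b/c](S)))) → 10

E1 and E2 produce the same multiset:
b
1
1
1
3
3
5
5
6
9
9

yes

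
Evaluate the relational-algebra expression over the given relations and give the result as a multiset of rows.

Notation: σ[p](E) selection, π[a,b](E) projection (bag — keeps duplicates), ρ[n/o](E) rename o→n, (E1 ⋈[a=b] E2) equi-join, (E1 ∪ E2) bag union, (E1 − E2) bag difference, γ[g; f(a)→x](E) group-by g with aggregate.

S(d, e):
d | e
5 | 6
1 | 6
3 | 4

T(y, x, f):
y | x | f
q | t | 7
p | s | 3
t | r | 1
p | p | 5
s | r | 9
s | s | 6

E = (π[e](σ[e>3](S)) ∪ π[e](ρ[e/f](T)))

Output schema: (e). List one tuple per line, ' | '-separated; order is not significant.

Stepwise |·|:
  S → 3
  σ[e>3](S) → 3
  π[e](σ[e>3](S)) → 3
  T → 6
  ρ[e/f](T) → 6
  π[e](ρ[e/f](T)) → 6
  (π[e](σ[e>3](S)) ∪ π[e](ρ[e/f](T))) → 9

== RESULT ==
e
1
3
4
5
6
6
6
7
9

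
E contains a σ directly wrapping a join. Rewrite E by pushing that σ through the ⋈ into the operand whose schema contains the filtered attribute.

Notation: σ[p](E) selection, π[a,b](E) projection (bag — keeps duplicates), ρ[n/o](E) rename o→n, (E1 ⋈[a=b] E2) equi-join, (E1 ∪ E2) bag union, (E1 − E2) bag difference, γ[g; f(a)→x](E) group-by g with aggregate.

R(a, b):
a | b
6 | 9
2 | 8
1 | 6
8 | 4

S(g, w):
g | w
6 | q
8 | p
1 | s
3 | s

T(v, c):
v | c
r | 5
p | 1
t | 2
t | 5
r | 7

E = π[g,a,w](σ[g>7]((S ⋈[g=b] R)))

σ filters on g, owned by the left side.
E' = π[g,a,w]((σ[g>7](S) ⋈[g=b] R))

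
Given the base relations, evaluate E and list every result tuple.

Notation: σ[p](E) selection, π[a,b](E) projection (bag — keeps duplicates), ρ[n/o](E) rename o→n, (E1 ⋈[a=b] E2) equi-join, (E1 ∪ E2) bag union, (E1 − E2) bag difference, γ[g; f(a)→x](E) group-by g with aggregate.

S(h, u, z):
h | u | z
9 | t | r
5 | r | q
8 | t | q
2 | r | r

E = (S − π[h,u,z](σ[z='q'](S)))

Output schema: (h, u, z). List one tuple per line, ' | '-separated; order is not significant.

Subexpression sizes:
  S → 4
  S → 4
  σ[z='q'](S) → 2
  π[h,u,z](σ[z='q'](S)) → 2
  (S − π[h,u,z](σ[z='q'](S))) → 2

== RESULT ==
h | u | z
2 | r | r
9 | t | r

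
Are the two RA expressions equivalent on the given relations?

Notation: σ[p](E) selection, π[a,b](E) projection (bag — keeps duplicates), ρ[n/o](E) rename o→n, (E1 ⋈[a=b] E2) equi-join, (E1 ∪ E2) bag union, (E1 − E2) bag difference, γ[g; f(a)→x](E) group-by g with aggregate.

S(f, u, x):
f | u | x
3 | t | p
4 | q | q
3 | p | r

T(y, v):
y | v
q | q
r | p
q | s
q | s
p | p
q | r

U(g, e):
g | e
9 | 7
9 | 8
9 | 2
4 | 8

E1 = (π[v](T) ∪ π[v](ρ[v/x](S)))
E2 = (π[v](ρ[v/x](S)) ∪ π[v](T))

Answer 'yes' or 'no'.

E1 stepwise |·|:
  T → 6
  π[v](T) → 6
  S → 3
  ρ[v/x](S) → 3
  π[v](ρ[v/x](S)) → 3
  (π[v](T) ∪ π[v](ρ[v/x](S))) → 9
E2 stepwise |·|:
  S → 3
  ρ[v/x](S) → 3
  π[v](ρ[v/x](S)) → 3
  T → 6
  π[v](T) → 6
  (π[v](ρ[v/x](S)) ∪ π[v](T)) → 9

E1 and E2 produce the same multiset:
v
p
p
p
q
q
r
r
s
s

yes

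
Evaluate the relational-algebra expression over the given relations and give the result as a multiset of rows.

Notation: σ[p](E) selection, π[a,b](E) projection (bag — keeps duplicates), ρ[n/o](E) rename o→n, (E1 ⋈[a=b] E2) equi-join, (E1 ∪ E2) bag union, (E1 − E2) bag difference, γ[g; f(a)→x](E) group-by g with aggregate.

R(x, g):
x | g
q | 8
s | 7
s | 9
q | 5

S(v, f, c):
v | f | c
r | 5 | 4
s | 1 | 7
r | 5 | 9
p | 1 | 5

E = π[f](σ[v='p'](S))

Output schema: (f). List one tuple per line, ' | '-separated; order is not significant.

Row counts bottom-up:
  S → 4
  σ[v='p'](S) → 1
  π[f](σ[v='p'](S)) → 1

== RESULT ==
f
1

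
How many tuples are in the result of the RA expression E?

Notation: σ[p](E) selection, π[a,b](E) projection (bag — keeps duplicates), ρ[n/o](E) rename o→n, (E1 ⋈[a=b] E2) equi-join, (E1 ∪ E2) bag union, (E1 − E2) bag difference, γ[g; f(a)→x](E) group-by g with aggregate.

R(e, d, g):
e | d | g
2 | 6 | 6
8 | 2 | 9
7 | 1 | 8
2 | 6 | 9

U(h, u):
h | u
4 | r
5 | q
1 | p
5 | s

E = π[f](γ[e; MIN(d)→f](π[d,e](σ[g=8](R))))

Stepwise |·|:
  R → 4
  σ[g=8](R) → 1
  π[d,e](σ[g=8](R)) → 1
  γ[e; MIN(d)→f](π[d,e](σ[g=8](R))) → 1
  π[f](γ[e; MIN(d)→f](π[d,e](σ[g=8](R)))) → 1

|E| = 1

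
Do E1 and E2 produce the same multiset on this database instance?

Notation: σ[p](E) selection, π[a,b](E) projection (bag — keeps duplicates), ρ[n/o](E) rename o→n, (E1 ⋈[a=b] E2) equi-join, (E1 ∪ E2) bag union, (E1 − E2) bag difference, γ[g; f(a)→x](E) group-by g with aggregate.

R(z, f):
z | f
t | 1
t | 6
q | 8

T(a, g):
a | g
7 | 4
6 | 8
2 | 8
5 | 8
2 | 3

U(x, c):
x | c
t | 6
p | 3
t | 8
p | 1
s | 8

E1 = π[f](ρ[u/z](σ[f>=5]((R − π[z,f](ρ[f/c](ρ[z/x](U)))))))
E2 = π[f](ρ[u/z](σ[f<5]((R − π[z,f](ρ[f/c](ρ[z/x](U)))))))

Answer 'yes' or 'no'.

E1 per-node cardinality:
  R → 3
  U → 5
  ρ[z/x](U) → 5
  ρ[f/c](ρ[z/x](U)) → 5
  π[z,f](ρ[f/c](ρ[z/x](U))) → 5
  (R − π[z,f](ρ[f/c](ρ[z/x](U)))) → 2
  σ[f>=5]((R − π[z,f](ρ[f/c](ρ[z/x](U))))) → 1
  ρ[u/z](σ[f>=5]((R − π[z,f](ρ[f/c](ρ[z/x](U)))))) → 1
  π[f](ρ[u/z](σ[f>=5]((R − π[z,f](ρ[f/c](ρ[z/x](U))))))) → 1
E2 per-node cardinality:
  R → 3
  U → 5
  ρ[z/x](U) → 5
  ρ[f/c](ρ[z/x](U)) → 5
  π[z,f](ρ[f/c](ρ[z/x](U))) → 5
  (R − π[z,f](ρ[f/c](ρ[z/x](U)))) → 2
  σ[f<5]((R − π[z,f](ρ[f/c](ρ[z/x](U))))) → 1
  ρ[u/z](σ[f<5]((R − π[z,f](ρ[f/c](ρ[z/x](U)))))) → 1
  π[f](ρ[u/z](σ[f<5]((R − π[z,f](ρ[f/c](ρ[z/x](U))))))) → 1

E1 result:
f
8
E2 result:
f
1
Witness: (1,) appears 0× in E1 but 1× in E2.

no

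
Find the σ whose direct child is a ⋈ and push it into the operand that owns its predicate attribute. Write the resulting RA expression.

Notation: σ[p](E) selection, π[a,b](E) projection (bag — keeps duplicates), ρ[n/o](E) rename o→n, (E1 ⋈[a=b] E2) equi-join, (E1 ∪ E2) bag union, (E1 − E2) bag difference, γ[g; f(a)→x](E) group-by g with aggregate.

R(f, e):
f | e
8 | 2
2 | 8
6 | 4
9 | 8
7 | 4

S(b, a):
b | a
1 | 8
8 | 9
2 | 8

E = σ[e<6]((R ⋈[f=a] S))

σ filters on e, owned by the left side.
E' = (σ[e<6](R) ⋈[f=a] S)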